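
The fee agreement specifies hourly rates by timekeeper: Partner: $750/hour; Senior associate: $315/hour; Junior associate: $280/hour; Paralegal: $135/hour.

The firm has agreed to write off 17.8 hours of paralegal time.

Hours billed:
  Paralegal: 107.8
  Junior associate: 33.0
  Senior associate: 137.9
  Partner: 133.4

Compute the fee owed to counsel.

$164,878.50

Partner: 133.4 × $750 = $100,050.00
Senior associate: 137.9 × $315 = $43,438.50
Junior associate: 33.0 × $280 = $9,240.00
Paralegal: 107.8 × $135 = $14,553.00
Subtotal: $167,281.50
Write-off: 17.8 × $135 = $2,403.00
Total: $167,281.50 − $2,403.00 = $164,878.50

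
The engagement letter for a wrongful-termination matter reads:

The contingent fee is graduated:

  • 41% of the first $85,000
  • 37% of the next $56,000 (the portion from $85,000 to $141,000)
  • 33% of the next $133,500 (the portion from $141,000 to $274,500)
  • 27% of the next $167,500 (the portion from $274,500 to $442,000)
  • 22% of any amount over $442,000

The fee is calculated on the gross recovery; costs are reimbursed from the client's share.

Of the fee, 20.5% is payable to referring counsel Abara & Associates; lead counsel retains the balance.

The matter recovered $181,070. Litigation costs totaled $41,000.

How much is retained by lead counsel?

$54,690.51

Fee base is the gross recovery, $181,070; costs are reimbursed separately.
First $85,000 at 41% = $34,850.00
Next $56,000 at 37% = $20,720.00
Remaining $40,070 at 33% = $13,223.10
Fee: $34,850.00 + $20,720.00 + $13,223.10 = $68,793.10
Referral share: 20.5% of $68,793.10 = $14,102.59; lead counsel retains $68,793.10 − $14,102.59 = $54,690.51.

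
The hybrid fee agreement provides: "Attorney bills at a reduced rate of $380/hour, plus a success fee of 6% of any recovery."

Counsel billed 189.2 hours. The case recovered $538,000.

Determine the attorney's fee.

$104,176.00

Hourly: 189.2 × $380 = $71,896.00
Success fee: 6% of $538,000 = $32,280.00
Total: $71,896.00 + $32,280.00 = $104,176.00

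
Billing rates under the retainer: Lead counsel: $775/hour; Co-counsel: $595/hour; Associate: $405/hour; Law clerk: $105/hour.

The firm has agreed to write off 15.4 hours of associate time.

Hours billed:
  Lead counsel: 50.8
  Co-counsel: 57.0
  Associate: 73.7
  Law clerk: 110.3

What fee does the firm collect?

Lead counsel: 50.8 × $775 = $39,370.00
Co-counsel: 57.0 × $595 = $33,915.00
Associate: 73.7 × $405 = $29,848.50
Law clerk: 110.3 × $105 = $11,581.50
Subtotal: $114,715.00
Write-off: 15.4 × $405 = $6,237.00
Total: $114,715.00 − $6,237.00 = $108,478.00

$108,478.00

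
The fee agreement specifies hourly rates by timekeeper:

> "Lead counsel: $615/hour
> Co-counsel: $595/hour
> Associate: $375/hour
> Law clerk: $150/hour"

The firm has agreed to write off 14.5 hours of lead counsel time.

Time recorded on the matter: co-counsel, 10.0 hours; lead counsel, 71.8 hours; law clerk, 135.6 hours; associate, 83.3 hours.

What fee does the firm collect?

$92,767.00

Lead counsel: 71.8 × $615 = $44,157.00
Co-counsel: 10.0 × $595 = $5,950.00
Associate: 83.3 × $375 = $31,237.50
Law clerk: 135.6 × $150 = $20,340.00
Subtotal: $101,684.50
Write-off: 14.5 × $615 = $8,917.50
Total: $101,684.50 − $8,917.50 = $92,767.00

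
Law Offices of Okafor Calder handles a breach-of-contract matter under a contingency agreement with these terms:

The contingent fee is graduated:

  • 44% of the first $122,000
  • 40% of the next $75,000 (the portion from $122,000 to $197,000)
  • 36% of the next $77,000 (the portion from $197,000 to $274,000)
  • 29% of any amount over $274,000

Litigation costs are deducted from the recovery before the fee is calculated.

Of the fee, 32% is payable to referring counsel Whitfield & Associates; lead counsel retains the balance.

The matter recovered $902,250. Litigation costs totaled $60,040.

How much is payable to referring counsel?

Fee base (net of costs): $902,250 − $60,040 = $842,210
First $122,000 at 44% = $53,680.00
Next $75,000 at 40% = $30,000.00
Next $77,000 at 36% = $27,720.00
Remaining $568,210 at 29% = $164,780.90
Fee: $53,680.00 + $30,000.00 + $27,720.00 + $164,780.90 = $276,180.90
Referral share: 32% of $276,180.90 = $88,377.89; lead counsel retains $276,180.90 − $88,377.89 = $187,803.01.

$88,377.89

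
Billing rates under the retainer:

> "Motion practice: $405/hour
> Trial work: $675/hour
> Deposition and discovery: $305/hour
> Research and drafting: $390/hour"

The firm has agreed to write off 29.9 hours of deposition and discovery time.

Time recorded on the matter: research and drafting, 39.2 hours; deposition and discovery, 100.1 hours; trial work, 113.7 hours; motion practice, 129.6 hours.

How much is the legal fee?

$165,934.50

Motion practice: 129.6 × $405 = $52,488.00
Trial work: 113.7 × $675 = $76,747.50
Deposition and discovery: 100.1 × $305 = $30,530.50
Research and drafting: 39.2 × $390 = $15,288.00
Subtotal: $175,054.00
Write-off: 29.9 × $305 = $9,119.50
Total: $175,054.00 − $9,119.50 = $165,934.50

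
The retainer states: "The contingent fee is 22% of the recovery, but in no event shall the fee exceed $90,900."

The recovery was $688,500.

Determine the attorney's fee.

22% of $688,500 = $151,470.00
That exceeds the $90,900 cap, so the fee is capped at $90,900.

$90,900.00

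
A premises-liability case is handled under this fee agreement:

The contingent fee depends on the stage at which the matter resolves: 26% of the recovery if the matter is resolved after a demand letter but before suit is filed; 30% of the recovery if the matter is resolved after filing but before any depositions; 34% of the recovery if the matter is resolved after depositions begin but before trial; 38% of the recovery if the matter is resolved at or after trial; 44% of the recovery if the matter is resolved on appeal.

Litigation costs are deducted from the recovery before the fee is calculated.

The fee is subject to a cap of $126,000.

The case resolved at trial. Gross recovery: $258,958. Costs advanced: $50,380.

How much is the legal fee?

Fee base (net of costs): $258,958 − $50,380 = $208,578
The matter resolved at trial, so the 38% rate applies.
$208,578 × 38% = $79,259.64
$79,259.64 is under the $126,000 cap.

$79,259.64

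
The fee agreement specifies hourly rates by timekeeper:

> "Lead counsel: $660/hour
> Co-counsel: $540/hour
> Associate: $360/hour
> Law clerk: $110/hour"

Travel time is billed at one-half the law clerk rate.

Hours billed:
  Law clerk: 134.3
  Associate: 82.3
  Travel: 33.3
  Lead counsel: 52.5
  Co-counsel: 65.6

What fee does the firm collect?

Lead counsel: 52.5 × $660 = $34,650.00
Co-counsel: 65.6 × $540 = $35,424.00
Associate: 82.3 × $360 = $29,628.00
Law clerk: 134.3 × $110 = $14,773.00
Subtotal: $34,650.00 + $35,424.00 + $29,628.00 + $14,773.00 = $114,475.00
Travel: 33.3 × ($110 ÷ 2) = 33.3 × $55.00 = $1,831.50
Total: $114,475.00 + $1,831.50 = $116,306.50

$116,306.50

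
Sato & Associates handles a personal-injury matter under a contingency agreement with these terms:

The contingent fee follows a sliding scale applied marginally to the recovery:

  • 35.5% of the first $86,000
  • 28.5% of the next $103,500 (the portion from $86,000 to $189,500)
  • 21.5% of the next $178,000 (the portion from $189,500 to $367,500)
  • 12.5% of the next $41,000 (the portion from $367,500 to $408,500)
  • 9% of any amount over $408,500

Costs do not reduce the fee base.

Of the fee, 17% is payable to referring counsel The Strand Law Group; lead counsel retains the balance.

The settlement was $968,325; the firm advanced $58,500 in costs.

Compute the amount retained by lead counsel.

$127,659.60

Fee base is the gross recovery, $968,325; costs are reimbursed separately.
First $86,000 at 35.5% = $30,530.00
Next $103,500 at 28.5% = $29,497.50
Next $178,000 at 21.5% = $38,270.00
Next $41,000 at 12.5% = $5,125.00
Remaining $559,825 at 9% = $50,384.25
Fee: $30,530.00 + $29,497.50 + $38,270.00 + $5,125.00 + $50,384.25 = $153,806.75
Referral share: 17% of $153,806.75 = $26,147.15; lead counsel retains $153,806.75 − $26,147.15 = $127,659.60.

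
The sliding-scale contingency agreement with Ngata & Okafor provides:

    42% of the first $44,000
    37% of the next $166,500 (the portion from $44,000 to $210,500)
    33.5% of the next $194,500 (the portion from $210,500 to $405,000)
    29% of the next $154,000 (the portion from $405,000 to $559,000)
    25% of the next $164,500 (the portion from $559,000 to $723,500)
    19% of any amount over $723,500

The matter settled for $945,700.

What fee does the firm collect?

$273,245.50

First $44,000 at 42% = $18,480.00
Next $166,500 at 37% = $61,605.00
Next $194,500 at 33.5% = $65,157.50
Next $154,000 at 29% = $44,660.00
Next $164,500 at 25% = $41,125.00
Remaining $222,200 at 19% = $42,218.00
Fee: $18,480.00 + $61,605.00 + $65,157.50 + $44,660.00 + $41,125.00 + $42,218.00 = $273,245.50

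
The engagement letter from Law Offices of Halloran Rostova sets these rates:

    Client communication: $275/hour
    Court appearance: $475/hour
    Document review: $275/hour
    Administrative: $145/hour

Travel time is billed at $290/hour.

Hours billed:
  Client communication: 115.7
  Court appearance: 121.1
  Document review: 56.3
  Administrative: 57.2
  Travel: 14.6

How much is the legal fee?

Client communication: 115.7 × $275 = $31,817.50
Court appearance: 121.1 × $475 = $57,522.50
Document review: 56.3 × $275 = $15,482.50
Administrative: 57.2 × $145 = $8,294.00
Subtotal: $31,817.50 + $57,522.50 + $15,482.50 + $8,294.00 = $113,116.50
Travel: 14.6 × $290 = $4,234.00
Total: $113,116.50 + $4,234.00 = $117,350.50

$117,350.50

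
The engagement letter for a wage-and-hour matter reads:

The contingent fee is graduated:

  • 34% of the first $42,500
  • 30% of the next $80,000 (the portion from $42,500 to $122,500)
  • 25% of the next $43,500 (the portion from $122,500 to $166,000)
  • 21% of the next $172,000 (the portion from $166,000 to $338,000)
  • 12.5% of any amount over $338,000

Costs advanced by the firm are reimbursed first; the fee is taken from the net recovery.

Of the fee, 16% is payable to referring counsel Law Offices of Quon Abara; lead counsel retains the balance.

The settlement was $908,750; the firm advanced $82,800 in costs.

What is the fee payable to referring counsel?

Fee base (net of costs): $908,750 − $82,800 = $825,950
First $42,500 at 34% = $14,450.00
Next $80,000 at 30% = $24,000.00
Next $43,500 at 25% = $10,875.00
Next $172,000 at 21% = $36,120.00
Remaining $487,950 at 12.5% = $60,993.75
Fee: $14,450.00 + $24,000.00 + $10,875.00 + $36,120.00 + $60,993.75 = $146,438.75
Referral share: 16% of $146,438.75 = $23,430.20; lead counsel retains $146,438.75 − $23,430.20 = $123,008.55.

$23,430.20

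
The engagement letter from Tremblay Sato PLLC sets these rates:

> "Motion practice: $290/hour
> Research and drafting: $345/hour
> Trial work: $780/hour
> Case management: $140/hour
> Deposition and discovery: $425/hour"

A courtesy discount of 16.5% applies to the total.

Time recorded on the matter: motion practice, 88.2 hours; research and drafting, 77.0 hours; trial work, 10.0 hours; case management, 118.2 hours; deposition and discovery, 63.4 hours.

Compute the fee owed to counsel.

$86,369.06

Motion practice: 88.2 × $290 = $25,578.00
Research and drafting: 77.0 × $345 = $26,565.00
Trial work: 10.0 × $780 = $7,800.00
Case management: 118.2 × $140 = $16,548.00
Deposition and discovery: 63.4 × $425 = $26,945.00
Subtotal: $103,436.00
Less 16.5% discount: −$17,066.94
Total: $103,436.00 − $17,066.94 = $86,369.06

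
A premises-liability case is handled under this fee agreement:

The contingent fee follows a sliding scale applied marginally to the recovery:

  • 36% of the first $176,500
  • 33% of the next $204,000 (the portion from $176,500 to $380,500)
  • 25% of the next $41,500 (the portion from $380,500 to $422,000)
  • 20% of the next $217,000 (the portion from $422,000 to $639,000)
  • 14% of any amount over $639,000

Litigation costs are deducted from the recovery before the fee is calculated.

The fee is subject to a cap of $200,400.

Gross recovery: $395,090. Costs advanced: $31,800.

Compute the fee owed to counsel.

$125,180.70

Fee base (net of costs): $395,090 − $31,800 = $363,290
First $176,500 at 36% = $63,540.00
Remaining $186,790 at 33% = $61,640.70
Fee: $63,540.00 + $61,640.70 = $125,180.70
$125,180.70 is under the $200,400 cap.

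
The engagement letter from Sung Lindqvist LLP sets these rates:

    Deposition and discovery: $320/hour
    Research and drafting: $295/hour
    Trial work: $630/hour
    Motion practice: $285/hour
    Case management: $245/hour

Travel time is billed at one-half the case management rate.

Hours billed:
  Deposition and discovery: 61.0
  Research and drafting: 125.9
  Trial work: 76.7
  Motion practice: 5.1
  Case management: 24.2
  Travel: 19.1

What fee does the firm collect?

$114,703.75

Deposition and discovery: 61.0 × $320 = $19,520.00
Research and drafting: 125.9 × $295 = $37,140.50
Trial work: 76.7 × $630 = $48,321.00
Motion practice: 5.1 × $285 = $1,453.50
Case management: 24.2 × $245 = $5,929.00
Subtotal: $19,520.00 + $37,140.50 + $48,321.00 + $1,453.50 + $5,929.00 = $112,364.00
Travel: 19.1 × ($245 ÷ 2) = 19.1 × $122.50 = $2,339.75
Total: $112,364.00 + $2,339.75 = $114,703.75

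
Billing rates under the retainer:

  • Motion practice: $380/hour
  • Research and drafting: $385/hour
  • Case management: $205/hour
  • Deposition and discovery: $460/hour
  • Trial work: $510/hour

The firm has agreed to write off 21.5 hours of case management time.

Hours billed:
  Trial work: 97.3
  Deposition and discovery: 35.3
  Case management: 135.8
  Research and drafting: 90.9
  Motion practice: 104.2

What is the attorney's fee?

Motion practice: 104.2 × $380 = $39,596.00
Research and drafting: 90.9 × $385 = $34,996.50
Case management: 135.8 × $205 = $27,839.00
Deposition and discovery: 35.3 × $460 = $16,238.00
Trial work: 97.3 × $510 = $49,623.00
Subtotal: $168,292.50
Write-off: 21.5 × $205 = $4,407.50
Total: $168,292.50 − $4,407.50 = $163,885.00

$163,885.00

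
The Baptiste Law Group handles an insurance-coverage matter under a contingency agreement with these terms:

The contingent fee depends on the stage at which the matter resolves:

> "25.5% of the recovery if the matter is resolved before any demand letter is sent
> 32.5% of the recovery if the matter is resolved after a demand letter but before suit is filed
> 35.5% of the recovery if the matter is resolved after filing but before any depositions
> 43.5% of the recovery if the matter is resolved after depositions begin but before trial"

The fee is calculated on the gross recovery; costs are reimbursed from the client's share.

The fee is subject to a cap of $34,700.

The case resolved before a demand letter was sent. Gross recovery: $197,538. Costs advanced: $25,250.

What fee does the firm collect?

$34,700.00

Fee base is the gross recovery, $197,538; costs are reimbursed separately.
The matter resolved before a demand letter was sent, so the 25.5% rate applies.
$197,538 × 25.5% = $50,372.19
$50,372.19 exceeds the $34,700 cap, so the fee is capped at $34,700.00.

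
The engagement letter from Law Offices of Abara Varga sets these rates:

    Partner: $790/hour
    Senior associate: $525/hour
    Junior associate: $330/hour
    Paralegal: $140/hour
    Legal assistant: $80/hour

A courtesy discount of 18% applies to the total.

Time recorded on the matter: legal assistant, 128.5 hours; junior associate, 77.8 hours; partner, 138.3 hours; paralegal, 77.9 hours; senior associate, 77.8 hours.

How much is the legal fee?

$161,508.84

Partner: 138.3 × $790 = $109,257.00
Senior associate: 77.8 × $525 = $40,845.00
Junior associate: 77.8 × $330 = $25,674.00
Paralegal: 77.9 × $140 = $10,906.00
Legal assistant: 128.5 × $80 = $10,280.00
Subtotal: $196,962.00
Less 18% discount: −$35,453.16
Total: $196,962.00 − $35,453.16 = $161,508.84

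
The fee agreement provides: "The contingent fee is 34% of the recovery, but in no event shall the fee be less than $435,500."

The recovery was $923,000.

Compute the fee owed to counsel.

34% of $923,000 = $313,820.00
That is below the $435,500 minimum, so the minimum applies.

$435,500.00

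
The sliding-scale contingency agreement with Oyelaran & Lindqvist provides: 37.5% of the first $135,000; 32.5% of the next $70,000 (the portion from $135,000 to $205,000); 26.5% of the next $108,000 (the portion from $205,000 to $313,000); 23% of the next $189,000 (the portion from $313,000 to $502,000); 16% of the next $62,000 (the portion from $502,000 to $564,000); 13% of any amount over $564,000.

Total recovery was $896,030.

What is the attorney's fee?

First $135,000 at 37.5% = $50,625.00
Next $70,000 at 32.5% = $22,750.00
Next $108,000 at 26.5% = $28,620.00
Next $189,000 at 23% = $43,470.00
Next $62,000 at 16% = $9,920.00
Remaining $332,030 at 13% = $43,163.90
Fee: $50,625.00 + $22,750.00 + $28,620.00 + $43,470.00 + $9,920.00 + $43,163.90 = $198,548.90

$198,548.90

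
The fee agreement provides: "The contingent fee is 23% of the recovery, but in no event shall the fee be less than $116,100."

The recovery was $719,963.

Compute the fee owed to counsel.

$165,591.49

23% of $719,963 = $165,591.49
That exceeds the $116,100 minimum.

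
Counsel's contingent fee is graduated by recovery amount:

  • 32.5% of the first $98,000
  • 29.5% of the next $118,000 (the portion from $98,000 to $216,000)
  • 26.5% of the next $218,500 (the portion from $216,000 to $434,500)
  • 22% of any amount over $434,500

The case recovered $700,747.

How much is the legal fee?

$183,136.84

First $98,000 at 32.5% = $31,850.00
Next $118,000 at 29.5% = $34,810.00
Next $218,500 at 26.5% = $57,902.50
Remaining $266,247 at 22% = $58,574.34
Fee: $31,850.00 + $34,810.00 + $57,902.50 + $58,574.34 = $183,136.84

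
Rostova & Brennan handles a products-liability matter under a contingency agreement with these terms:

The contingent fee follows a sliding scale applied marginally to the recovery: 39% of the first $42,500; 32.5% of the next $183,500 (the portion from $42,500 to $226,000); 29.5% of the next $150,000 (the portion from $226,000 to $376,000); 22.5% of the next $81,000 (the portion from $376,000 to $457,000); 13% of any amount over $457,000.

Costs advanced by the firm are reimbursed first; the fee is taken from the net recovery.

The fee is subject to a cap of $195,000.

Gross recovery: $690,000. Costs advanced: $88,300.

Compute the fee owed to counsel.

$157,498.50

Fee base (net of costs): $690,000 − $88,300 = $601,700
First $42,500 at 39% = $16,575.00
Next $183,500 at 32.5% = $59,637.50
Next $150,000 at 29.5% = $44,250.00
Next $81,000 at 22.5% = $18,225.00
Remaining $144,700 at 13% = $18,811.00
Fee: $16,575.00 + $59,637.50 + $44,250.00 + $18,225.00 + $18,811.00 = $157,498.50
$157,498.50 is under the $195,000 cap.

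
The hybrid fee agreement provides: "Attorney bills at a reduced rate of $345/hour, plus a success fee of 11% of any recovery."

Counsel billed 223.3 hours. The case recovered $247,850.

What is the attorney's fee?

$104,302.00

Hourly: 223.3 × $345 = $77,038.50
Success fee: 11% of $247,850 = $27,263.50
Total: $77,038.50 + $27,263.50 = $104,302.00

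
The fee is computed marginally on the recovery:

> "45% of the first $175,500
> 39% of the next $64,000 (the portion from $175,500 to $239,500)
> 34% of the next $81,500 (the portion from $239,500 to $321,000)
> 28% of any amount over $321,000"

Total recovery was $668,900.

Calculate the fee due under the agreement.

First $175,500 at 45% = $78,975.00
Next $64,000 at 39% = $24,960.00
Next $81,500 at 34% = $27,710.00
Remaining $347,900 at 28% = $97,412.00
Fee: $78,975.00 + $24,960.00 + $27,710.00 + $97,412.00 = $229,057.00

$229,057.00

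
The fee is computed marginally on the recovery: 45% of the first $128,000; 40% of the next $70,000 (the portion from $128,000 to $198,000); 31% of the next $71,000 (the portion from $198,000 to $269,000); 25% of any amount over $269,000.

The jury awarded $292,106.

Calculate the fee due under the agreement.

First $128,000 at 45% = $57,600.00
Next $70,000 at 40% = $28,000.00
Next $71,000 at 31% = $22,010.00
Remaining $23,106 at 25% = $5,776.50
Fee: $57,600.00 + $28,000.00 + $22,010.00 + $5,776.50 = $113,386.50

$113,386.50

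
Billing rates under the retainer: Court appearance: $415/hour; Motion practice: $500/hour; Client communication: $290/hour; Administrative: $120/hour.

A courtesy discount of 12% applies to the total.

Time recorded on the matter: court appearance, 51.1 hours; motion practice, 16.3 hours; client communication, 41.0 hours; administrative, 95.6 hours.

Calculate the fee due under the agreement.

$46,392.28

Court appearance: 51.1 × $415 = $21,206.50
Motion practice: 16.3 × $500 = $8,150.00
Client communication: 41.0 × $290 = $11,890.00
Administrative: 95.6 × $120 = $11,472.00
Subtotal: $52,718.50
Less 12% discount: −$6,326.22
Total: $52,718.50 − $6,326.22 = $46,392.28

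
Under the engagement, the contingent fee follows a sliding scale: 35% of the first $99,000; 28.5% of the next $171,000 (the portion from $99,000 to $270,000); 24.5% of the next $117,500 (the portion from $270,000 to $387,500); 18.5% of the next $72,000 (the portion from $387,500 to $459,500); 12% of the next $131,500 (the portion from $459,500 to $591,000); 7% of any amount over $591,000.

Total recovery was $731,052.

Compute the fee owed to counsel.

$151,076.14

First $99,000 at 35% = $34,650.00
Next $171,000 at 28.5% = $48,735.00
Next $117,500 at 24.5% = $28,787.50
Next $72,000 at 18.5% = $13,320.00
Next $131,500 at 12% = $15,780.00
Remaining $140,052 at 7% = $9,803.64
Fee: $34,650.00 + $48,735.00 + $28,787.50 + $13,320.00 + $15,780.00 + $9,803.64 = $151,076.14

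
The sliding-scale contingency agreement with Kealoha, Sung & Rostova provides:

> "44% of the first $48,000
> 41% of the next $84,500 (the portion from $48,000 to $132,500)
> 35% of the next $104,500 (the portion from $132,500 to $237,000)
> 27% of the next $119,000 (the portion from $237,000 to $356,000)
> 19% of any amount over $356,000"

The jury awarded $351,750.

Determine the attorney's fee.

$123,322.50

First $48,000 at 44% = $21,120.00
Next $84,500 at 41% = $34,645.00
Next $104,500 at 35% = $36,575.00
Remaining $114,750 at 27% = $30,982.50
Fee: $21,120.00 + $34,645.00 + $36,575.00 + $30,982.50 = $123,322.50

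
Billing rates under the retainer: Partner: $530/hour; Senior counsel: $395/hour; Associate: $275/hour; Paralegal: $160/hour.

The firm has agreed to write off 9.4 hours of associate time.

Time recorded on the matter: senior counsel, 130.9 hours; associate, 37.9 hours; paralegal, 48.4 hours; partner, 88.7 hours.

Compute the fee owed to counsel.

$114,298.00

Partner: 88.7 × $530 = $47,011.00
Senior counsel: 130.9 × $395 = $51,705.50
Associate: 37.9 × $275 = $10,422.50
Paralegal: 48.4 × $160 = $7,744.00
Subtotal: $116,883.00
Write-off: 9.4 × $275 = $2,585.00
Total: $116,883.00 − $2,585.00 = $114,298.00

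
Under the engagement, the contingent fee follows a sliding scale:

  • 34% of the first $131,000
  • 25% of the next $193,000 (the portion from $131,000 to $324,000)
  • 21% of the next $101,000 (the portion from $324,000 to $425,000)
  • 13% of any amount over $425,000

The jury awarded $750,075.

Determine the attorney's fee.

First $131,000 at 34% = $44,540.00
Next $193,000 at 25% = $48,250.00
Next $101,000 at 21% = $21,210.00
Remaining $325,075 at 13% = $42,259.75
Fee: $44,540.00 + $48,250.00 + $21,210.00 + $42,259.75 = $156,259.75

$156,259.75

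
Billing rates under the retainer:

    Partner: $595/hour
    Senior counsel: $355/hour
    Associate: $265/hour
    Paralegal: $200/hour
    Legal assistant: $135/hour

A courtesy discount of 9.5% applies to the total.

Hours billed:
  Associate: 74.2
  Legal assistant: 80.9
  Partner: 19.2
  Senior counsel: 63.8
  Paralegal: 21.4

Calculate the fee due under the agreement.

$62,388.44

Partner: 19.2 × $595 = $11,424.00
Senior counsel: 63.8 × $355 = $22,649.00
Associate: 74.2 × $265 = $19,663.00
Paralegal: 21.4 × $200 = $4,280.00
Legal assistant: 80.9 × $135 = $10,921.50
Subtotal: $68,937.50
Less 9.5% discount: −$6,549.06
Total: $68,937.50 − $6,549.06 = $62,388.44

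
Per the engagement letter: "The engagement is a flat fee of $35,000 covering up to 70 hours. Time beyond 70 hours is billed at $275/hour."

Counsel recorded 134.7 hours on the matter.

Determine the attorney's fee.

$52,792.50

Flat fee: $35,000.00
Excess hours: 134.7 − 70 = 64.7
Overrun: 64.7 × $275 = $17,792.50
Total: $35,000.00 + $17,792.50 = $52,792.50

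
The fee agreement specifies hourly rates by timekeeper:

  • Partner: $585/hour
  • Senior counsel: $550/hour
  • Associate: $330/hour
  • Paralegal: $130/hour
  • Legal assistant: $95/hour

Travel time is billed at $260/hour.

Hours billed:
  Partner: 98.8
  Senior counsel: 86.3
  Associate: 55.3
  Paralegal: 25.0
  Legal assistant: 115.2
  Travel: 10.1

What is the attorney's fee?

$140,332.00

Partner: 98.8 × $585 = $57,798.00
Senior counsel: 86.3 × $550 = $47,465.00
Associate: 55.3 × $330 = $18,249.00
Paralegal: 25.0 × $130 = $3,250.00
Legal assistant: 115.2 × $95 = $10,944.00
Subtotal: $57,798.00 + $47,465.00 + $18,249.00 + $3,250.00 + $10,944.00 = $137,706.00
Travel: 10.1 × $260 = $2,626.00
Total: $137,706.00 + $2,626.00 = $140,332.00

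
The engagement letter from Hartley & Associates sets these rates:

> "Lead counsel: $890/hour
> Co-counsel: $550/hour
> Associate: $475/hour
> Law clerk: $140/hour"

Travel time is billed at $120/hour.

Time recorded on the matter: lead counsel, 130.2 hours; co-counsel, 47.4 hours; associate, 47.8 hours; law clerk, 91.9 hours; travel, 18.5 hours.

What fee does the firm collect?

Lead counsel: 130.2 × $890 = $115,878.00
Co-counsel: 47.4 × $550 = $26,070.00
Associate: 47.8 × $475 = $22,705.00
Law clerk: 91.9 × $140 = $12,866.00
Subtotal: $115,878.00 + $26,070.00 + $22,705.00 + $12,866.00 = $177,519.00
Travel: 18.5 × $120 = $2,220.00
Total: $177,519.00 + $2,220.00 = $179,739.00

$179,739.00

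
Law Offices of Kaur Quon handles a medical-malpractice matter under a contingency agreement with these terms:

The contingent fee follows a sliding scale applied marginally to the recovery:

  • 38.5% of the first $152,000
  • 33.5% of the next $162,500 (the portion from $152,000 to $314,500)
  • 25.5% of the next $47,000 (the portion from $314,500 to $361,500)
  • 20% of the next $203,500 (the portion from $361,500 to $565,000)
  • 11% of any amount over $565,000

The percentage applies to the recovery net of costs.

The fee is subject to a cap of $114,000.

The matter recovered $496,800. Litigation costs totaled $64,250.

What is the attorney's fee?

$114,000.00

Fee base (net of costs): $496,800 − $64,250 = $432,550
First $152,000 at 38.5% = $58,520.00
Next $162,500 at 33.5% = $54,437.50
Next $47,000 at 25.5% = $11,985.00
Remaining $71,050 at 20% = $14,210.00
Fee: $58,520.00 + $54,437.50 + $11,985.00 + $14,210.00 = $139,152.50
$139,152.50 exceeds the $114,000 cap, so the fee is capped at $114,000.00.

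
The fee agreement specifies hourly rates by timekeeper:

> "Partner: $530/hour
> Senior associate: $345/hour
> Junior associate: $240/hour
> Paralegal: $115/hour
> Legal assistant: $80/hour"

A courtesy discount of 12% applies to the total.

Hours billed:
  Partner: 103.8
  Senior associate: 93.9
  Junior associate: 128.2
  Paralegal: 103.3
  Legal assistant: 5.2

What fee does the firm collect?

$114,816.24

Partner: 103.8 × $530 = $55,014.00
Senior associate: 93.9 × $345 = $32,395.50
Junior associate: 128.2 × $240 = $30,768.00
Paralegal: 103.3 × $115 = $11,879.50
Legal assistant: 5.2 × $80 = $416.00
Subtotal: $130,473.00
Less 12% discount: −$15,656.76
Total: $130,473.00 − $15,656.76 = $114,816.24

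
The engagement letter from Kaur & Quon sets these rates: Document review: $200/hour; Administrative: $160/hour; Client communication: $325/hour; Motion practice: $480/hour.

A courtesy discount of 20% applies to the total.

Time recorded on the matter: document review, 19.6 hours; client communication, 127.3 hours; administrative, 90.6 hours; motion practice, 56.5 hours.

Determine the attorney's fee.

$69,526.80

Document review: 19.6 × $200 = $3,920.00
Administrative: 90.6 × $160 = $14,496.00
Client communication: 127.3 × $325 = $41,372.50
Motion practice: 56.5 × $480 = $27,120.00
Subtotal: $86,908.50
Less 20% discount: −$17,381.70
Total: $86,908.50 − $17,381.70 = $69,526.80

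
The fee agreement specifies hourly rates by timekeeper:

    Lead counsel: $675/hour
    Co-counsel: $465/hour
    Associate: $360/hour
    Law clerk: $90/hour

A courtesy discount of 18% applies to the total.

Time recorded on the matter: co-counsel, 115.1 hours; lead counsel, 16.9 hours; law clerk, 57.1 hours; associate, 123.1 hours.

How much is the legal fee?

$93,794.88

Lead counsel: 16.9 × $675 = $11,407.50
Co-counsel: 115.1 × $465 = $53,521.50
Associate: 123.1 × $360 = $44,316.00
Law clerk: 57.1 × $90 = $5,139.00
Subtotal: $114,384.00
Less 18% discount: −$20,589.12
Total: $114,384.00 − $20,589.12 = $93,794.88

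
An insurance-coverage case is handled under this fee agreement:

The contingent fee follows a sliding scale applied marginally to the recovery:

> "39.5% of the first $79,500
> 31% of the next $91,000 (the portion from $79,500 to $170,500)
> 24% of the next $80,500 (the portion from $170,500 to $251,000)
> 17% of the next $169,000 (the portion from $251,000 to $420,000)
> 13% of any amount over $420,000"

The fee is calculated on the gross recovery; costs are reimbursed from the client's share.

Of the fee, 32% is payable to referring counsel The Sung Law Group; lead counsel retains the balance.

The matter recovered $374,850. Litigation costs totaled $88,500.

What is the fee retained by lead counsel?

$67,991.16

Fee base is the gross recovery, $374,850; costs are reimbursed separately.
First $79,500 at 39.5% = $31,402.50
Next $91,000 at 31% = $28,210.00
Next $80,500 at 24% = $19,320.00
Remaining $123,850 at 17% = $21,054.50
Fee: $31,402.50 + $28,210.00 + $19,320.00 + $21,054.50 = $99,987.00
Referral share: 32% of $99,987.00 = $31,995.84; lead counsel retains $99,987.00 − $31,995.84 = $67,991.16.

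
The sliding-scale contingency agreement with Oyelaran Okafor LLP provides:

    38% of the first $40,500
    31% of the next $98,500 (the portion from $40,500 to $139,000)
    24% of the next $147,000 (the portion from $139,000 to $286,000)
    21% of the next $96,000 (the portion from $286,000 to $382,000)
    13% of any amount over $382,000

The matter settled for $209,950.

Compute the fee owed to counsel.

First $40,500 at 38% = $15,390.00
Next $98,500 at 31% = $30,535.00
Remaining $70,950 at 24% = $17,028.00
Fee: $15,390.00 + $30,535.00 + $17,028.00 = $62,953.00

$62,953.00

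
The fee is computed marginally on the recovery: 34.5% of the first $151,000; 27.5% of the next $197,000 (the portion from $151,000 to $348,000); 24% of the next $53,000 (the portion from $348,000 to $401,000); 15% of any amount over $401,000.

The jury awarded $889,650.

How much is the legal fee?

First $151,000 at 34.5% = $52,095.00
Next $197,000 at 27.5% = $54,175.00
Next $53,000 at 24% = $12,720.00
Remaining $488,650 at 15% = $73,297.50
Fee: $52,095.00 + $54,175.00 + $12,720.00 + $73,297.50 = $192,287.50

$192,287.50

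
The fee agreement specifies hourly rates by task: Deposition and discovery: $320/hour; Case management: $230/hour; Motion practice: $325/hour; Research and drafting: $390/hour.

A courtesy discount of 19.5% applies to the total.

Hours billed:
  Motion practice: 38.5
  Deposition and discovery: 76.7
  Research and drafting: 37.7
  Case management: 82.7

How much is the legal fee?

Deposition and discovery: 76.7 × $320 = $24,544.00
Case management: 82.7 × $230 = $19,021.00
Motion practice: 38.5 × $325 = $12,512.50
Research and drafting: 37.7 × $390 = $14,703.00
Subtotal: $70,780.50
Less 19.5% discount: −$13,802.20
Total: $70,780.50 − $13,802.20 = $56,978.30

$56,978.30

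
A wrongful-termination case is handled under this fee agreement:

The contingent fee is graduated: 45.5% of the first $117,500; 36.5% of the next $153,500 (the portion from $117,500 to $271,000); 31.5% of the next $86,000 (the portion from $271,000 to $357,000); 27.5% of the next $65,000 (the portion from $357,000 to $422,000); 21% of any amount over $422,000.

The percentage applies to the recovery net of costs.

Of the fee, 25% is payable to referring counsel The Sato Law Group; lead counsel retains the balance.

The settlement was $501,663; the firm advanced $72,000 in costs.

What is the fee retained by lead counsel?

$117,048.17

Fee base (net of costs): $501,663 − $72,000 = $429,663
First $117,500 at 45.5% = $53,462.50
Next $153,500 at 36.5% = $56,027.50
Next $86,000 at 31.5% = $27,090.00
Next $65,000 at 27.5% = $17,875.00
Remaining $7,663 at 21% = $1,609.23
Fee: $53,462.50 + $56,027.50 + $27,090.00 + $17,875.00 + $1,609.23 = $156,064.23
Referral share: 25% of $156,064.23 = $39,016.06; lead counsel retains $156,064.23 − $39,016.06 = $117,048.17.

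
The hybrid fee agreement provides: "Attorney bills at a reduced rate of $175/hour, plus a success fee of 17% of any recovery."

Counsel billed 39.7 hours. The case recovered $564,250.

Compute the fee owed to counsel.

$102,870.00

Hourly: 39.7 × $175 = $6,947.50
Success fee: 17% of $564,250 = $95,922.50
Total: $6,947.50 + $95,922.50 = $102,870.00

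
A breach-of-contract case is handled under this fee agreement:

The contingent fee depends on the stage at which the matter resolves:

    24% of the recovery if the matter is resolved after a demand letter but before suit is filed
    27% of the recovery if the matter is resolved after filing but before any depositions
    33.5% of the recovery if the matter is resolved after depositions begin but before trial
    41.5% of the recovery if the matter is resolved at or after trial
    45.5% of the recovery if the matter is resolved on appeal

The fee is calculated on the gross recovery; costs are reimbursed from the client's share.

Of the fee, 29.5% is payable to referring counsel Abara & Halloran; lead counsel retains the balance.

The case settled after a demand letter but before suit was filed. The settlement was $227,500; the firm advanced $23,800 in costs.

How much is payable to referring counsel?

$16,107.00

Fee base is the gross recovery, $227,500; costs are reimbursed separately.
The matter settled after a demand letter but before suit was filed, so the 24% rate applies.
$227,500 × 24% = $54,600.00
Referral share: 29.5% of $54,600.00 = $16,107.00; lead counsel retains $54,600.00 − $16,107.00 = $38,493.00.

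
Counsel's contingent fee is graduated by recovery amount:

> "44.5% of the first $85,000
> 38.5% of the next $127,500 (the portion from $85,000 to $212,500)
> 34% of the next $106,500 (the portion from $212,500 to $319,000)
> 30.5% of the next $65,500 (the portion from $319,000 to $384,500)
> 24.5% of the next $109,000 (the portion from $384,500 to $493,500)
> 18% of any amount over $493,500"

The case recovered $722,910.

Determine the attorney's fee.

$211,098.80

First $85,000 at 44.5% = $37,825.00
Next $127,500 at 38.5% = $49,087.50
Next $106,500 at 34% = $36,210.00
Next $65,500 at 30.5% = $19,977.50
Next $109,000 at 24.5% = $26,705.00
Remaining $229,410 at 18% = $41,293.80
Fee: $37,825.00 + $49,087.50 + $36,210.00 + $19,977.50 + $26,705.00 + $41,293.80 = $211,098.80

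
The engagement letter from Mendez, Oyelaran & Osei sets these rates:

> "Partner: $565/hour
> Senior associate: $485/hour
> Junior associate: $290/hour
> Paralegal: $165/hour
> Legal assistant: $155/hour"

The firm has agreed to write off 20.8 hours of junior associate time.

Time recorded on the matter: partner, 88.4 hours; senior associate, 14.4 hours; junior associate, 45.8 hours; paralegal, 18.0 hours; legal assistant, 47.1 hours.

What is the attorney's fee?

Partner: 88.4 × $565 = $49,946.00
Senior associate: 14.4 × $485 = $6,984.00
Junior associate: 45.8 × $290 = $13,282.00
Paralegal: 18.0 × $165 = $2,970.00
Legal assistant: 47.1 × $155 = $7,300.50
Subtotal: $80,482.50
Write-off: 20.8 × $290 = $6,032.00
Total: $80,482.50 − $6,032.00 = $74,450.50

$74,450.50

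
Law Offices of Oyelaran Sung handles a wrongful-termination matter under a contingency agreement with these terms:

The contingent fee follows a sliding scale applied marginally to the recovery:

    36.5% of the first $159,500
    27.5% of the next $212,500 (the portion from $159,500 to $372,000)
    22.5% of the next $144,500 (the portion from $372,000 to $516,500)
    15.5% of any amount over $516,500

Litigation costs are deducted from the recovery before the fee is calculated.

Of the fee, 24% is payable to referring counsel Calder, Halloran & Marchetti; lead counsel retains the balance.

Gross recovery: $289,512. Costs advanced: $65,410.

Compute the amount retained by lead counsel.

$57,747.12

Fee base (net of costs): $289,512 − $65,410 = $224,102
First $159,500 at 36.5% = $58,217.50
Remaining $64,602 at 27.5% = $17,765.55
Fee: $58,217.50 + $17,765.55 = $75,983.05
Referral share: 24% of $75,983.05 = $18,235.93; lead counsel retains $75,983.05 − $18,235.93 = $57,747.12.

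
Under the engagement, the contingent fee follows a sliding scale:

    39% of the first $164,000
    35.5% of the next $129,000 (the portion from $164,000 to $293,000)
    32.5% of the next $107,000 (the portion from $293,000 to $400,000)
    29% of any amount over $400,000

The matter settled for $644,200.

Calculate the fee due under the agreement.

$215,348.00

First $164,000 at 39% = $63,960.00
Next $129,000 at 35.5% = $45,795.00
Next $107,000 at 32.5% = $34,775.00
Remaining $244,200 at 29% = $70,818.00
Fee: $63,960.00 + $45,795.00 + $34,775.00 + $70,818.00 = $215,348.00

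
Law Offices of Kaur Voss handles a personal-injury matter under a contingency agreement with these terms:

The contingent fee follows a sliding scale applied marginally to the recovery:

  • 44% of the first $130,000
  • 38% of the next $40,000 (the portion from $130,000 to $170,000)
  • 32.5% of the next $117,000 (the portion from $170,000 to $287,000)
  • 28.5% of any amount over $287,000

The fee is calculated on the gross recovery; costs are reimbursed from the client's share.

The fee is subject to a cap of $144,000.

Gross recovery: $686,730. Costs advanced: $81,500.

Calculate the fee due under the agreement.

Fee base is the gross recovery, $686,730; costs are reimbursed separately.
First $130,000 at 44% = $57,200.00
Next $40,000 at 38% = $15,200.00
Next $117,000 at 32.5% = $38,025.00
Remaining $399,730 at 28.5% = $113,923.05
Fee: $57,200.00 + $15,200.00 + $38,025.00 + $113,923.05 = $224,348.05
$224,348.05 exceeds the $144,000 cap, so the fee is capped at $144,000.00.

$144,000.00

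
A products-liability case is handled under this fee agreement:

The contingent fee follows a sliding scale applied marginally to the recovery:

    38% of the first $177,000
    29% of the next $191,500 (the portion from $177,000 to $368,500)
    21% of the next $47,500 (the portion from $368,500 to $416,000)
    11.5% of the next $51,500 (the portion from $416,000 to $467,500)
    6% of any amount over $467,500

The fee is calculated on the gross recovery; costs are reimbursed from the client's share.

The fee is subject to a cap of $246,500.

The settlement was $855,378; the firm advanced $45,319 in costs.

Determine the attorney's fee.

$161,965.18

Fee base is the gross recovery, $855,378; costs are reimbursed separately.
First $177,000 at 38% = $67,260.00
Next $191,500 at 29% = $55,535.00
Next $47,500 at 21% = $9,975.00
Next $51,500 at 11.5% = $5,922.50
Remaining $387,878 at 6% = $23,272.68
Fee: $67,260.00 + $55,535.00 + $9,975.00 + $5,922.50 + $23,272.68 = $161,965.18
$161,965.18 is under the $246,500 cap.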